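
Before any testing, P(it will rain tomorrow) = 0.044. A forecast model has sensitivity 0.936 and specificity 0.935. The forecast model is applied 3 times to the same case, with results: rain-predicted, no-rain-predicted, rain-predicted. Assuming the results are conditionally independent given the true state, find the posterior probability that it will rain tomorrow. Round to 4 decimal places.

Let H be the event that it will rain tomorrow; start with P(H) = 0.044. P('rain-predicted'|H) = 0.936, P('rain-predicted'|¬H) = 0.065.
Update on result 1 ('rain-predicted'): P(H) ← 0.936·0.0440 / (0.936·0.0440 + 0.065·0.9560) = 0.041184/0.10332 = 0.3986.
Update on result 2 ('no-rain-predicted'): P(H) ← 0.064·0.3986 / (0.064·0.3986 + 0.935·0.6014) = 0.025510/0.58783 = 0.0434.
Update on result 3 ('rain-predicted'): P(H) ← 0.936·0.0434 / (0.936·0.0434 + 0.065·0.9566) = 0.040619/0.10280 = 0.3951.

Posterior P(H) ≈ 0.3951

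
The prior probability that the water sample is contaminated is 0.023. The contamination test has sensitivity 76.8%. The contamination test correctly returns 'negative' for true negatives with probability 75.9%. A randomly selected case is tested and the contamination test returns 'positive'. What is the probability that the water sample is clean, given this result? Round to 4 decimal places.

Write H for 'the water sample is contaminated'. Prior odds H:¬H = 0.023/0.977 = 0.023541. For the 'positive' outcome, the likelihood ratio is 0.768/0.241 = 3.1867.
Posterior odds = 0.023541 × 3.1867 = 0.075020, so P(H|E) = 0.075020/(1+0.075020) = 0.0698. Then P(¬H|E) = 1 − 0.0698 = 0.9302.

P(¬H | E) ≈ 0.9302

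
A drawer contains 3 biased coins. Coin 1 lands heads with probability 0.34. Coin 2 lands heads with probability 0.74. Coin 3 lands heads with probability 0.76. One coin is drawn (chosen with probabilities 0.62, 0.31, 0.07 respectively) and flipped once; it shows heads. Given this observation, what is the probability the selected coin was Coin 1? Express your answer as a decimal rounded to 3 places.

Tabulate prior·likelihood by source: [1] prior 0.62, lik 0.34, product 0.2108; [2] prior 0.31, lik 0.74, product 0.2294; [3] prior 0.07, lik 0.76, product 0.05320.
Normalizing constant = 0.49340; the posterior for Coin 1 is its product over the sum, 0.2108/0.49340 = 0.427.

Posterior probability ≈ 0.427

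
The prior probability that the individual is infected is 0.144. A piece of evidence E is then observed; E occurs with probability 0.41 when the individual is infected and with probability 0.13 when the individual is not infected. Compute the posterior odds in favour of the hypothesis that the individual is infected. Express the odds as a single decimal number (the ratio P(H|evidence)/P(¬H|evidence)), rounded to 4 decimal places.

Posterior odds ≈ 0.5306

Prior odds = 0.144/(1−0.144) = 0.16822. In log-odds, ln(0.16822) = -1.7825.
Add log likelihood ratio: ln(3.1538) = 1.1486.
Posterior log-odds = -0.63383, so posterior odds = exp(-0.63383) = 0.53055.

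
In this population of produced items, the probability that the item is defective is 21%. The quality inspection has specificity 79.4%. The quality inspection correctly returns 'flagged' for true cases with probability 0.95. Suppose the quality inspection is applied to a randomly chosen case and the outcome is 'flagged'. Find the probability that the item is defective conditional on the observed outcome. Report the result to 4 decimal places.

P(H | E) ≈ 0.5507

Write H for 'the item is defective'. Prior odds H:¬H = 0.21/0.79 = 0.26582. For the 'flagged' outcome, the likelihood ratio is 0.95/0.206 = 4.6117.
Posterior odds = 0.26582 × 4.6117 = 1.2259, so P(H|E) = 1.2259/(1+1.2259) = 0.5507.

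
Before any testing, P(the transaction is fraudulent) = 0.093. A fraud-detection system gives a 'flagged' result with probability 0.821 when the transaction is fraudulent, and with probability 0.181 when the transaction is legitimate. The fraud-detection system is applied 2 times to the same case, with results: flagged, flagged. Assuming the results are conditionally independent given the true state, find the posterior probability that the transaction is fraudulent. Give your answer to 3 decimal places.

Posterior P(H) ≈ 0.678

Let H be the event that the transaction is fraudulent; start with P(H) = 0.093. P('flagged'|H) = 0.821, P('flagged'|¬H) = 0.181.
Update on result 1 ('flagged'): P(H) ← 0.821·0.0930 / (0.821·0.0930 + 0.181·0.9070) = 0.076353/0.24052 = 0.3174.
Update on result 2 ('flagged'): P(H) ← 0.821·0.3174 / (0.821·0.3174 + 0.181·0.6826) = 0.26063/0.38417 = 0.6784.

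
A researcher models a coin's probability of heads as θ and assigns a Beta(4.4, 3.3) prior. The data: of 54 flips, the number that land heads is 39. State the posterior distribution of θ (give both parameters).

Posterior: Beta(43.4, 18.3)

Observing 39 successes and 15 failures updates Beta(4.4, 3.3) by adding the success and failure counts to the two shape parameters: α = 4.4+39 = 43.4, β = 3.3+15 = 18.3.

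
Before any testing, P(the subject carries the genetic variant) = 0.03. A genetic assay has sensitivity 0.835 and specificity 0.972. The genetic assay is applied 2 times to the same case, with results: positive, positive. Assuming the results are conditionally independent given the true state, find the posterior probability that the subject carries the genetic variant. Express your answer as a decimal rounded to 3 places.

Posterior P(H) ≈ 0.965

With H the event that the subject carries the genetic variant, the joint likelihood of the observed sequence is P(data|H) = 0.835·0.835 = 0.69722 and P(data|¬H) = 0.028·0.028 = 0.00078400.
Bayes: P(H|data) = 0.03·0.69722 / (0.03·0.69722 + 0.97·0.00078400) = 0.020917/0.021677 = 0.9649.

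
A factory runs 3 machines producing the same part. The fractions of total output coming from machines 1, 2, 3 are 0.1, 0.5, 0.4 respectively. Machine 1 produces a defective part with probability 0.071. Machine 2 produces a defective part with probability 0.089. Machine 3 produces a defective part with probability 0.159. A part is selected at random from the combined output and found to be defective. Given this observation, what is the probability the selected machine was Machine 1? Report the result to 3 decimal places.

P(defective|M1) = 0.071; P(defective|M2) = 0.089; P(defective|M3) = 0.159.
Prior × likelihood for each source: 0.1·0.071=0.007100, 0.5·0.089=0.04450, 0.4·0.159=0.06360. Summing gives P(defective) = 0.11520.
P(Machine 1 | defective) = 0.007100 / 0.11520 = 0.062.

Posterior probability ≈ 0.062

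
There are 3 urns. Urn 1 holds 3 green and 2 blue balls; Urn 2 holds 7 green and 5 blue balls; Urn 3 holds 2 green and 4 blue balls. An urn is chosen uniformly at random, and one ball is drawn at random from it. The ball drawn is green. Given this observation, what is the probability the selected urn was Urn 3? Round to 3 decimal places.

Tabulate prior·likelihood by source: [1] prior 0.333333, lik 0.6, product 0.2000; [2] prior 0.333333, lik 0.5833, product 0.1944; [3] prior 0.333333, lik 0.3333, product 0.1111.
Normalizing constant = 0.50556; the posterior for Urn 3 is its product over the sum, 0.1111/0.50556 = 0.220.

Posterior probability ≈ 0.220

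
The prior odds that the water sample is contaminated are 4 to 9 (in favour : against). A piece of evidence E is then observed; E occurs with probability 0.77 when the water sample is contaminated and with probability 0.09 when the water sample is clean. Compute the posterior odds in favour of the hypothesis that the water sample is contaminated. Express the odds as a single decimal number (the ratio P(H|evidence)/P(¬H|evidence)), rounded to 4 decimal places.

Posterior odds ≈ 3.8025

Prior odds = 4/9 = 0.44444. In log-odds, ln(0.44444) = -0.81093.
Add log likelihood ratio: ln(8.5556) = 2.1466.
Posterior log-odds = 1.3357, so posterior odds = exp(1.3357) = 3.8025.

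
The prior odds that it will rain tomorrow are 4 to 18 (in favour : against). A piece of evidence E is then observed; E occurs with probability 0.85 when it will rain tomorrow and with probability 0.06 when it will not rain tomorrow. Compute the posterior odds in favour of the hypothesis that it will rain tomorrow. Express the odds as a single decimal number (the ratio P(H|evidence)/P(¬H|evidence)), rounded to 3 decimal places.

Prior odds = 4/18 = 0.22222.
Likelihood ratio for E = 0.85/0.06 = 14.167.
Posterior odds = prior odds × LR = 3.1481.

Posterior odds ≈ 3.148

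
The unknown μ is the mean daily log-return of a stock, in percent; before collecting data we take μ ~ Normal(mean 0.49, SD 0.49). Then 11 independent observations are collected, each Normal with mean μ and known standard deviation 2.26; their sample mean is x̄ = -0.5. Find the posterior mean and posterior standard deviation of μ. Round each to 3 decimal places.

Posterior mean ≈ 0.153; posterior SD ≈ 0.398

With known σ, the Normal prior is conjugate. Weight on the data is w = (n/σ²)/(n/σ² + 1/τ₀²) = 2.15365/(2.15365+4.16493) = 0.34084.
Posterior mean = w·x̄ + (1−w)·μ₀ = 0.34084·-0.5 + 0.65916·0.49 = 0.153. Posterior variance = 1/(2.15365+4.16493) = 0.158263, so SD = 0.398.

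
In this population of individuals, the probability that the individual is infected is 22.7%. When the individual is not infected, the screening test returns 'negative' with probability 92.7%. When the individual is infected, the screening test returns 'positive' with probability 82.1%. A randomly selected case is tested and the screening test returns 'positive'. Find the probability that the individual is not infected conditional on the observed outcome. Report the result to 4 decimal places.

P(¬H | E) ≈ 0.2324

Let H be the event that the individual is infected. P(H) = 0.227, so P(¬H) = 0.773. With E the 'positive' result, P(E|H) = 0.821 and P(E|¬H) = 0.073.
P(E) = 0.821·0.227 + 0.073·0.773 = 0.18637 + 0.056429 = 0.24280.
By Bayes' theorem, P(H|E) = 0.18637 / 0.24280 = 0.7676. Hence P(¬H|E) = 1 − 0.7676 = 0.2324.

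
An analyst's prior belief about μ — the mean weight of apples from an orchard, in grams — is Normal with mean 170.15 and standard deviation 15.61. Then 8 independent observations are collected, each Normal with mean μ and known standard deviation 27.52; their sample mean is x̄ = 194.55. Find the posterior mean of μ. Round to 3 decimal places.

Posterior mean ≈ 187.723

Prior precision 1/τ₀² = 1/15.61² = 0.00410388; data precision n/σ² = 8/27.52² = 0.0105631.
Posterior precision = 0.00410388 + 0.0105631 = 0.0146670.
Posterior mean = (0.00410388·170.15 + 0.0105631·194.55) / 0.0146670 = 187.723.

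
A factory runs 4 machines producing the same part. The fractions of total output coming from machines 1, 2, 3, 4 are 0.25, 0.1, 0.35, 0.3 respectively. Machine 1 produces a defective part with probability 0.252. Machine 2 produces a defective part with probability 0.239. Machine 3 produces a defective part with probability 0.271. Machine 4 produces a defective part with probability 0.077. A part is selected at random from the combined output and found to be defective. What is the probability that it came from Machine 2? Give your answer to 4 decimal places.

P(defective|M1) = 0.252; P(defective|M2) = 0.239; P(defective|M3) = 0.271; P(defective|M4) = 0.077.
Prior × likelihood for each source: 0.25·0.252=0.06300, 0.1·0.239=0.02390, 0.35·0.271=0.09485, 0.3·0.077=0.02310. Summing gives P(defective) = 0.20485.
P(Machine 2 | defective) = 0.02390 / 0.20485 = 0.1167.

Posterior probability ≈ 0.1167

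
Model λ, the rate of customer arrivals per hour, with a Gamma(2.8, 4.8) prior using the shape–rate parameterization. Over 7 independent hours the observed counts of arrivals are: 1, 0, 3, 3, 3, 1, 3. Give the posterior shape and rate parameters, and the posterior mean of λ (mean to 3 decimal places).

The Poisson likelihood adds the total count to the shape and the number of exposure periods to the rate. Here ∑xᵢ = 14 and n = 7, so shape 2.8→16.8 and rate 4.8→11.8.
E[λ | data] = 16.8/11.8 = 1.424.

Posterior: Gamma(shape=16.8, rate=11.8); mean ≈ 1.424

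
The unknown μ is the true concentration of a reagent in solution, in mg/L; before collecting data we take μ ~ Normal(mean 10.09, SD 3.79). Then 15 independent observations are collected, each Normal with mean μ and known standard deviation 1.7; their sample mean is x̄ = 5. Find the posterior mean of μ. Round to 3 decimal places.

Prior precision 1/τ₀² = 1/3.79² = 0.0696180; data precision n/σ² = 15/1.7² = 5.19031.
Posterior precision = 0.0696180 + 5.19031 = 5.25993.
Posterior mean = (0.0696180·10.09 + 5.19031·5) / 5.25993 = 5.067.

Posterior mean ≈ 5.067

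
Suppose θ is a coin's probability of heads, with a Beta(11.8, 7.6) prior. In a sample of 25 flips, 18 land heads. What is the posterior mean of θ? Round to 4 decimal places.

Observing 18 successes and 7 failures updates Beta(11.8, 7.6) by adding the success and failure counts to the two shape parameters: α = 11.8+18 = 29.8, β = 7.6+7 = 14.6.
Posterior mean = α/(α+β) = 29.8/44.4 = 0.6712.

Posterior mean ≈ 0.6712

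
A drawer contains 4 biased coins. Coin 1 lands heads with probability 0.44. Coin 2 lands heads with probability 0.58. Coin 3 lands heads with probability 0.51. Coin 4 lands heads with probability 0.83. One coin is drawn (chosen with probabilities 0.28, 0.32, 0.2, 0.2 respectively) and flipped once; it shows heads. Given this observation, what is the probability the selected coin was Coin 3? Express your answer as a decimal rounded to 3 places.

P(heads|C1) = 0.44; P(heads|C2) = 0.58; P(heads|C3) = 0.51; P(heads|C4) = 0.83.
Prior × likelihood for each source: 0.28·0.44=0.1232, 0.32·0.58=0.1856, 0.2·0.51=0.1020, 0.2·0.83=0.1660. Summing gives P(heads) = 0.57680.
P(Coin 3 | heads) = 0.1020 / 0.57680 = 0.177.

Posterior probability ≈ 0.177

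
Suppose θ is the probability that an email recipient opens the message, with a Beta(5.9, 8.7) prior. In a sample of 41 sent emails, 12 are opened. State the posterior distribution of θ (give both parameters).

The binomial likelihood is conjugate to the Beta prior: with 12 successes and 29 failures, the posterior is Beta(5.9+12, 8.7+29) = Beta(17.9, 37.7).

Posterior: Beta(17.9, 37.7)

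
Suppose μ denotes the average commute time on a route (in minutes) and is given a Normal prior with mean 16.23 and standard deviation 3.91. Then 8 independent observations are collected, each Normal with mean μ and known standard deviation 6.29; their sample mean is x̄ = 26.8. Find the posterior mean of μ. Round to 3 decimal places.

With known σ, the Normal prior is conjugate. Weight on the data is w = (n/σ²)/(n/σ² + 1/τ₀²) = 0.202204/(0.202204+0.0654104) = 0.75558.
Posterior mean = w·x̄ + (1−w)·μ₀ = 0.75558·26.8 + 0.24442·16.23 = 24.216.

Posterior mean ≈ 24.216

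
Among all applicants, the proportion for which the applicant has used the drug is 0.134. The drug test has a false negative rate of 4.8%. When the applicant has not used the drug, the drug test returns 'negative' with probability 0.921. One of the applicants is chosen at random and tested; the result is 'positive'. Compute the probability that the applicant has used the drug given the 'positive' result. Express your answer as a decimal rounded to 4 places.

P(H | E) ≈ 0.6509

Write H for 'the applicant has used the drug'. Prior odds H:¬H = 0.134/0.866 = 0.15473. For the 'positive' outcome, the likelihood ratio is 0.952/0.079 = 12.051.
Posterior odds = 0.15473 × 12.051 = 1.8646, so P(H|E) = 1.8646/(1+1.8646) = 0.6509.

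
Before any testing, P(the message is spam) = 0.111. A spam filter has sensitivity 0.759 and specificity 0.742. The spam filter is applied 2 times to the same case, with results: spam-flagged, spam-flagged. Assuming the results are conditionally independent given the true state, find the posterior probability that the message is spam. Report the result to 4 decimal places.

With H the event that the message is spam, the joint likelihood of the observed sequence is P(data|H) = 0.759·0.759 = 0.57608 and P(data|¬H) = 0.258·0.258 = 0.066564.
Bayes: P(H|data) = 0.111·0.57608 / (0.111·0.57608 + 0.889·0.066564) = 0.063945/0.12312 = 0.5194.

Posterior P(H) ≈ 0.5194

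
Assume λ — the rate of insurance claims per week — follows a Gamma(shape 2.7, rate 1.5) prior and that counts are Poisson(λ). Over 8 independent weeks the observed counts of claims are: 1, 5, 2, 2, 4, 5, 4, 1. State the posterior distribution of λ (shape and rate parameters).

Posterior: Gamma(shape=26.7, rate=9.5)

The Poisson likelihood adds the total count to the shape and the number of exposure periods to the rate. Here ∑xᵢ = 24 and n = 8, so shape 2.7→26.7 and rate 1.5→9.5.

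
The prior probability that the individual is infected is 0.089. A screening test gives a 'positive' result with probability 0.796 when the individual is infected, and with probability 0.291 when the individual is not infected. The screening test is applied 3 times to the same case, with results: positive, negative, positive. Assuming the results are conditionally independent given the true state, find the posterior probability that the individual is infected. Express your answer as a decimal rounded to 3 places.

With H the event that the individual is infected, the joint likelihood of the observed sequence is P(data|H) = 0.796·0.204·0.796 = 0.12926 and P(data|¬H) = 0.291·0.709·0.291 = 0.060039.
Bayes: P(H|data) = 0.089·0.12926 / (0.089·0.12926 + 0.911·0.060039) = 0.011504/0.066199 = 0.1738.

Posterior P(H) ≈ 0.174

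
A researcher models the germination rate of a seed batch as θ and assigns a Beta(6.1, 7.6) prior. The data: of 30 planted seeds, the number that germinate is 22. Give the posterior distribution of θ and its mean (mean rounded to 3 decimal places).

The binomial likelihood is conjugate to the Beta prior: with 22 successes and 8 failures, the posterior is Beta(6.1+22, 7.6+8) = Beta(28.1, 15.6).
E[θ | data] = 28.1/(28.1+15.6) = 0.643.

Posterior: Beta(28.1, 15.6); mean ≈ 0.643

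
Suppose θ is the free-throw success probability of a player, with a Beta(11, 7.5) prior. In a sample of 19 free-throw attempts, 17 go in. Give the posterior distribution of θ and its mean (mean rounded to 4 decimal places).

Posterior: Beta(28, 9.5); mean ≈ 0.7467

The binomial likelihood is conjugate to the Beta prior: with 17 successes and 2 failures, the posterior is Beta(11+17, 7.5+2) = Beta(28, 9.5).
Posterior mean = α/(α+β) = 28/37.5 = 0.7467.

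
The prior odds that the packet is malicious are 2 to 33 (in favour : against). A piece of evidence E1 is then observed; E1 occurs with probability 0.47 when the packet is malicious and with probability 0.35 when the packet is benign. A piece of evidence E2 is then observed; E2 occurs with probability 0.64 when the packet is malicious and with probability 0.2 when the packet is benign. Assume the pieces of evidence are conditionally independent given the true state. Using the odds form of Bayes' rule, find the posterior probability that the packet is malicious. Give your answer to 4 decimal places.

Prior odds = 2/33 = 0.060606.
Likelihood ratio for E1 = 0.47/0.35 = 1.3429.
Likelihood ratio for E2 = 0.64/0.2 = 3.2000.
Posterior odds = prior odds × LR₁ × LR₂ = 0.26043.
Posterior probability = odds/(1+odds) = 0.26043/1.2604 = 0.2066.

Posterior probability ≈ 0.2066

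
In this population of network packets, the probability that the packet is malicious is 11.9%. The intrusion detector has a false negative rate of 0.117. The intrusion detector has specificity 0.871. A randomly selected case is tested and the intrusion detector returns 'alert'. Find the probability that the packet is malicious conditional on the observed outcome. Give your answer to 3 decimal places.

P(H | E) ≈ 0.480

Let H be the event that the packet is malicious. P(H) = 0.119, so P(¬H) = 0.881. With E the 'alert' result, P(E|H) = 0.883 and P(E|¬H) = 0.129.
P(E) = 0.883·0.119 + 0.129·0.881 = 0.10508 + 0.11365 = 0.21873.
By Bayes' theorem, P(H|E) = 0.10508 / 0.21873 = 0.480.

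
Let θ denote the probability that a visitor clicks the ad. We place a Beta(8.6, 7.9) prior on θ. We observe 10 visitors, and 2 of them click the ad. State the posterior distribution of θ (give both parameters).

The binomial likelihood is conjugate to the Beta prior: with 2 successes and 8 failures, the posterior is Beta(8.6+2, 7.9+8) = Beta(10.6, 15.9).

Posterior: Beta(10.6, 15.9)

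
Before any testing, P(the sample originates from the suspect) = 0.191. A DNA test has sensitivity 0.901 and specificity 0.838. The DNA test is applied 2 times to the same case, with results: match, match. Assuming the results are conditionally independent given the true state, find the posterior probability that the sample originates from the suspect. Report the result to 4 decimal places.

Let H be the event that the sample originates from the suspect; start with P(H) = 0.191. P('match'|H) = 0.901, P('match'|¬H) = 0.162.
Update on result 1 ('match'): P(H) ← 0.901·0.1910 / (0.901·0.1910 + 0.162·0.8090) = 0.17209/0.30315 = 0.5677.
Update on result 2 ('match'): P(H) ← 0.901·0.5677 / (0.901·0.5677 + 0.162·0.4323) = 0.51148/0.58151 = 0.8796.

Posterior P(H) ≈ 0.8796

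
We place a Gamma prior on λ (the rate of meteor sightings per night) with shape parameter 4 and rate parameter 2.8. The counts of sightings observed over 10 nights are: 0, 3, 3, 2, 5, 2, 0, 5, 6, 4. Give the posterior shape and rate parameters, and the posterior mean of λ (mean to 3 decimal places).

Posterior: Gamma(shape=34, rate=12.8); mean ≈ 2.656

The Poisson likelihood adds the total count to the shape and the number of exposure periods to the rate. Here ∑xᵢ = 30 and n = 10, so shape 4→34 and rate 2.8→12.8.
E[λ | data] = 34/12.8 = 2.656.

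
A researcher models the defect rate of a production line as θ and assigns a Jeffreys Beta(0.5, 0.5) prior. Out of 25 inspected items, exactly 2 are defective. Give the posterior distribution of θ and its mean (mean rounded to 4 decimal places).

The binomial likelihood is conjugate to the Beta prior: with 2 successes and 23 failures, the posterior is Beta(0.5+2, 0.5+23) = Beta(2.5, 23.5).
Posterior mean = α/(α+β) = 2.5/26 = 0.0962.

Posterior: Beta(2.5, 23.5); mean ≈ 0.0962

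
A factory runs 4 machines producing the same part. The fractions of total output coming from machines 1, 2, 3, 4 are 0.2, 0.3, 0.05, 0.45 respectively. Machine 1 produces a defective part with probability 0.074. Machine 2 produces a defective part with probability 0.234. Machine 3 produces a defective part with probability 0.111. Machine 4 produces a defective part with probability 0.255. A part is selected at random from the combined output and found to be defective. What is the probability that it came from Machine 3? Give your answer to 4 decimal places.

P(defective|M1) = 0.074; P(defective|M2) = 0.234; P(defective|M3) = 0.111; P(defective|M4) = 0.255.
Prior × likelihood for each source: 0.2·0.074=0.01480, 0.3·0.234=0.07020, 0.05·0.111=0.005550, 0.45·0.255=0.1148. Summing gives P(defective) = 0.20530.
P(Machine 3 | defective) = 0.005550 / 0.20530 = 0.0270.

Posterior probability ≈ 0.0270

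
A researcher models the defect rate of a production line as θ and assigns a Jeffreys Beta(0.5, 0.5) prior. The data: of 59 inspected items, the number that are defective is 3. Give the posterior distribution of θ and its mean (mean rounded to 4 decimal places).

The binomial likelihood is conjugate to the Beta prior: with 3 successes and 56 failures, the posterior is Beta(0.5+3, 0.5+56) = Beta(3.5, 56.5).
Posterior mean = α/(α+β) = 3.5/60 = 0.0583.

Posterior: Beta(3.5, 56.5); mean ≈ 0.0583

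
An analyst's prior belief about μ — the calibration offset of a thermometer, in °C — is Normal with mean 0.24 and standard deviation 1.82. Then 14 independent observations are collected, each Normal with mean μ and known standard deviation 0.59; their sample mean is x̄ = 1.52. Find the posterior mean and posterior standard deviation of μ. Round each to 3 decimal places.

Prior precision 1/τ₀² = 1/1.82² = 0.301896; data precision n/σ² = 14/0.59² = 40.2183.
Posterior precision = 0.301896 + 40.2183 = 40.5202, giving posterior SD = 1/√40.5202 = 0.157.
Posterior mean = (0.301896·0.24 + 40.2183·1.52) / 40.5202 = 1.510.

Posterior mean ≈ 1.510; posterior SD ≈ 0.157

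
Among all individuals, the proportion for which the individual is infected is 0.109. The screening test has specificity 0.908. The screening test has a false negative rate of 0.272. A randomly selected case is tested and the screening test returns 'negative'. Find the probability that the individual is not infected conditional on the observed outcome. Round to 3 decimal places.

Write H for 'the individual is infected'. Prior odds H:¬H = 0.109/0.891 = 0.12233. For the 'negative' outcome, the likelihood ratio is 0.272/0.908 = 0.29956.
Posterior odds = 0.12233 × 0.29956 = 0.036646, so P(H|E) = 0.036646/(1+0.036646) = 0.035. Then P(¬H|E) = 1 − 0.035 = 0.965.

P(¬H | E) ≈ 0.965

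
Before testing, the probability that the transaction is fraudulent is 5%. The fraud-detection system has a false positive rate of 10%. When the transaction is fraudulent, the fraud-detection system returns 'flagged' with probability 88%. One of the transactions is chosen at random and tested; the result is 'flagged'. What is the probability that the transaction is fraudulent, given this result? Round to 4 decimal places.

Write H for 'the transaction is fraudulent'. Prior odds H:¬H = 0.05/0.95 = 0.052632. For the 'flagged' outcome, the likelihood ratio is 0.88/0.1 = 8.8000.
Posterior odds = 0.052632 × 8.8000 = 0.46316, so P(H|E) = 0.46316/(1+0.46316) = 0.3165.

P(H | E) ≈ 0.3165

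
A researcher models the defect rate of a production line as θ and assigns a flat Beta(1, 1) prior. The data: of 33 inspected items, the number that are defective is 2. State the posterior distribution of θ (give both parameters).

Posterior: Beta(3, 32)

Observing 2 successes and 31 failures updates Beta(1, 1) by adding the success and failure counts to the two shape parameters: α = 1+2 = 3, β = 1+31 = 32.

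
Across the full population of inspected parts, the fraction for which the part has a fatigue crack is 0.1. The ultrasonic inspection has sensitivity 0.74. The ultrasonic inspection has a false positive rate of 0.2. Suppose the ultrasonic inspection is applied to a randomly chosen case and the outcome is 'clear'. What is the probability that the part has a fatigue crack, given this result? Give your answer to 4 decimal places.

P(H | E) ≈ 0.0349

Let H be the event that the part has a fatigue crack. P(H) = 0.1, so P(¬H) = 0.9. With E the 'clear' result, P(E|H) = 0.26 and P(E|¬H) = 0.8.
P(E) = 0.26·0.1 + 0.8·0.9 = 0.026000 + 0.72000 = 0.74600.
By Bayes' theorem, P(H|E) = 0.026000 / 0.74600 = 0.0349.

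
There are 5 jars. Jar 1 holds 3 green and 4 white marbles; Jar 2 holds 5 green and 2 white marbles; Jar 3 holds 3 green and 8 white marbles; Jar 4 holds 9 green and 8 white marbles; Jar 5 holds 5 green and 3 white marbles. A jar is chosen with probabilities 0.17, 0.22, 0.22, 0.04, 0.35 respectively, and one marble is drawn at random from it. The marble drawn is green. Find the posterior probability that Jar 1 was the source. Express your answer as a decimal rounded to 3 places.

Posterior probability ≈ 0.137

P(green|Jar 1) = 0.4286; P(green|Jar 2) = 0.7143; P(green|Jar 3) = 0.2727; P(green|Jar 4) = 0.5294; P(green|Jar 5) = 0.625.
Prior × likelihood for each source: 0.17·0.4286=0.07286, 0.22·0.7143=0.1571, 0.22·0.2727=0.06000, 0.04·0.5294=0.02118, 0.35·0.625=0.2188. Summing gives P(green) = 0.52993.
P(Jar 1 | green) = 0.07286 / 0.52993 = 0.137.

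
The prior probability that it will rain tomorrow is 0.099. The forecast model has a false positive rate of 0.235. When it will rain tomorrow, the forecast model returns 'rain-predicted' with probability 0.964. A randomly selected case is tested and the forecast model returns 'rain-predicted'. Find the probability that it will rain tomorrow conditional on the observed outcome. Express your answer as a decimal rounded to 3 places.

Let H be the event that it will rain tomorrow. P(H) = 0.099, so P(¬H) = 0.901. With E the 'rain-predicted' result, P(E|H) = 0.964 and P(E|¬H) = 0.235.
P(E) = 0.964·0.099 + 0.235·0.901 = 0.095436 + 0.21174 = 0.30717.
By Bayes' theorem, P(H|E) = 0.095436 / 0.30717 = 0.311.

P(H | E) ≈ 0.311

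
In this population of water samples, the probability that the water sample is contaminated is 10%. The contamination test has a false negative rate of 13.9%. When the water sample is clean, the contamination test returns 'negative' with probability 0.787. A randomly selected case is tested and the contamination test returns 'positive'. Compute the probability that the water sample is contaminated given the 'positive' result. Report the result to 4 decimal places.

P(H | E) ≈ 0.3099

Let H be the event that the water sample is contaminated. P(H) = 0.1, so P(¬H) = 0.9. With E the 'positive' result, P(E|H) = 0.861 and P(E|¬H) = 0.213.
P(E) = 0.861·0.1 + 0.213·0.9 = 0.086100 + 0.19170 = 0.27780.
By Bayes' theorem, P(H|E) = 0.086100 / 0.27780 = 0.3099.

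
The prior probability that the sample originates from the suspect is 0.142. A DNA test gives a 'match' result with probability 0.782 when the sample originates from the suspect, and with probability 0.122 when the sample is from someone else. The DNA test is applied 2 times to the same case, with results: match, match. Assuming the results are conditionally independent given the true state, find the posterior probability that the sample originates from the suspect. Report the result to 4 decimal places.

Let H be the event that the sample originates from the suspect; start with P(H) = 0.142. P('match'|H) = 0.782, P('match'|¬H) = 0.122.
Update on result 1 ('match'): P(H) ← 0.782·0.1420 / (0.782·0.1420 + 0.122·0.8580) = 0.11104/0.21572 = 0.5148.
Update on result 2 ('match'): P(H) ← 0.782·0.5148 / (0.782·0.5148 + 0.122·0.4852) = 0.40254/0.46174 = 0.8718.

Posterior P(H) ≈ 0.8718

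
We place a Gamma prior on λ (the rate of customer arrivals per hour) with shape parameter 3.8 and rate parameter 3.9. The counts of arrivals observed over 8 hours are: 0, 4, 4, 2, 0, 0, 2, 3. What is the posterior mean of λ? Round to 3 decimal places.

Total count ∑xᵢ = 15 over n = 8 hours.
Gamma is conjugate to the Poisson likelihood: posterior is Gamma(shape = 3.8+15 = 18.8, rate = 3.9+8 = 11.9).
E[λ | data] = 18.8/11.9 = 1.580.

Posterior mean ≈ 1.580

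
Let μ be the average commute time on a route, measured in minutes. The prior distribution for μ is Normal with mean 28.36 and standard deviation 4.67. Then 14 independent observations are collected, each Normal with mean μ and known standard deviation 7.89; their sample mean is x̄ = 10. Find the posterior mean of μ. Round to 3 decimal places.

Posterior mean ≈ 13.109

Prior precision 1/τ₀² = 1/4.67² = 0.0458528; data precision n/σ² = 14/7.89² = 0.224892.
Posterior precision = 0.0458528 + 0.224892 = 0.270745.
Posterior mean = (0.0458528·28.36 + 0.224892·10) / 0.270745 = 13.109.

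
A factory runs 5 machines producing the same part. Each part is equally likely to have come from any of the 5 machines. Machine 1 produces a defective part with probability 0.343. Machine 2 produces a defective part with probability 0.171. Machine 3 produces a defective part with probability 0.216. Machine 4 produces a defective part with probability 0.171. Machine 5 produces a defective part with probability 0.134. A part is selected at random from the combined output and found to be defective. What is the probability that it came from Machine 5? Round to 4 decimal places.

Posterior probability ≈ 0.1295

Tabulate prior·likelihood by source: [1] prior 0.2, lik 0.343, product 0.06860; [2] prior 0.2, lik 0.171, product 0.03420; [3] prior 0.2, lik 0.216, product 0.04320; [4] prior 0.2, lik 0.171, product 0.03420; [5] prior 0.2, lik 0.134, product 0.02680.
Normalizing constant = 0.20700; the posterior for Machine 5 is its product over the sum, 0.02680/0.20700 = 0.1295.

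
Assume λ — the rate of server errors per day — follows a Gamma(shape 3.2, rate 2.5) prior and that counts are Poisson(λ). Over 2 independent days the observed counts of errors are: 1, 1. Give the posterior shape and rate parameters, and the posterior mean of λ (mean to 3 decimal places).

Posterior: Gamma(shape=5.2, rate=4.5); mean ≈ 1.156

Total count ∑xᵢ = 2 over n = 2 days.
Gamma is conjugate to the Poisson likelihood: posterior is Gamma(shape = 3.2+2 = 5.2, rate = 2.5+2 = 4.5).
Posterior mean = shape/rate = 5.2/4.5 = 1.156.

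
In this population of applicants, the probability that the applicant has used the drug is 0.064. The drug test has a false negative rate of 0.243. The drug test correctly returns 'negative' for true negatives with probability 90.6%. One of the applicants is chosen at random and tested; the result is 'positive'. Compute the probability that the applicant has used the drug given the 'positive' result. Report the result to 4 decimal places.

P(H | E) ≈ 0.3551

Write H for 'the applicant has used the drug'. Prior odds H:¬H = 0.064/0.936 = 0.068376. For the 'positive' outcome, the likelihood ratio is 0.757/0.094 = 8.0532.
Posterior odds = 0.068376 × 8.0532 = 0.55065, so P(H|E) = 0.55065/(1+0.55065) = 0.3551.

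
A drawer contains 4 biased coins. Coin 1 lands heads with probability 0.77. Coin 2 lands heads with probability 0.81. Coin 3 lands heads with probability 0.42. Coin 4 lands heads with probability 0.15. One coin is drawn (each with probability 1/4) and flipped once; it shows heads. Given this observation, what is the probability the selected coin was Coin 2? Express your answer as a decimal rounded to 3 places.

Tabulate prior·likelihood by source: [1] prior 0.25, lik 0.77, product 0.1925; [2] prior 0.25, lik 0.81, product 0.2025; [3] prior 0.25, lik 0.42, product 0.1050; [4] prior 0.25, lik 0.15, product 0.03750.
Normalizing constant = 0.53750; the posterior for Coin 2 is its product over the sum, 0.2025/0.53750 = 0.377.

Posterior probability ≈ 0.377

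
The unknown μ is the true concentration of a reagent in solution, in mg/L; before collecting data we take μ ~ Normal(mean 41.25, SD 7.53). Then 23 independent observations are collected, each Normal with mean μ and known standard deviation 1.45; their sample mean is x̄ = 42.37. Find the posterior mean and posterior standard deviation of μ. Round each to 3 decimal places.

Posterior mean ≈ 42.368; posterior SD ≈ 0.302

With known σ, the Normal prior is conjugate. Weight on the data is w = (n/σ²)/(n/σ² + 1/τ₀²) = 10.9394/(10.9394+0.0176364) = 0.99839.
Posterior mean = w·x̄ + (1−w)·μ₀ = 0.99839·42.37 + 0.0016096·41.25 = 42.368. Posterior variance = 1/(10.9394+0.0176364) = 0.0912659, so SD = 0.302.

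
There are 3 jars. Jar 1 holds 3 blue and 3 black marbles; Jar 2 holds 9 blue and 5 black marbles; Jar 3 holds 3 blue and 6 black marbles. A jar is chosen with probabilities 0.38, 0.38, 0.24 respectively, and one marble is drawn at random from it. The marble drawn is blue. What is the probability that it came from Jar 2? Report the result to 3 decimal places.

Posterior probability ≈ 0.475

Tabulate prior·likelihood by source: [1] prior 0.38, lik 0.5, product 0.1900; [2] prior 0.38, lik 0.6429, product 0.2443; [3] prior 0.24, lik 0.3333, product 0.08000.
Normalizing constant = 0.51429; the posterior for Jar 2 is its product over the sum, 0.2443/0.51429 = 0.475.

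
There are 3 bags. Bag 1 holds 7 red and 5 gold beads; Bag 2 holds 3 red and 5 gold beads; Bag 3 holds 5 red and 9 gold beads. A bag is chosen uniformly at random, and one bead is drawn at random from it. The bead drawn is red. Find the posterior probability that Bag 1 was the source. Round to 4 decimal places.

Posterior probability ≈ 0.4434

P(red|Bag 1) = 0.5833; P(red|Bag 2) = 0.375; P(red|Bag 3) = 0.3571.
Prior × likelihood for each source: 0.333333·0.5833=0.1944, 0.333333·0.375=0.1250, 0.333333·0.3571=0.1190. Summing gives P(red) = 0.43849.
P(Bag 1 | red) = 0.1944 / 0.43849 = 0.4434.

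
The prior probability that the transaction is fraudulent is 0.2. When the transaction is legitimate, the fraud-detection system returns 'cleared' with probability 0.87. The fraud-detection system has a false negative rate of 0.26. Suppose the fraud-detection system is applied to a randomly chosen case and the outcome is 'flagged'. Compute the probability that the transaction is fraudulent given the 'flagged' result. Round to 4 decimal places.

P(H | E) ≈ 0.5873

Write H for 'the transaction is fraudulent'. Prior odds H:¬H = 0.2/0.8 = 0.25000. For the 'flagged' outcome, the likelihood ratio is 0.74/0.13 = 5.6923.
Posterior odds = 0.25000 × 5.6923 = 1.4231, so P(H|E) = 1.4231/(1+1.4231) = 0.5873.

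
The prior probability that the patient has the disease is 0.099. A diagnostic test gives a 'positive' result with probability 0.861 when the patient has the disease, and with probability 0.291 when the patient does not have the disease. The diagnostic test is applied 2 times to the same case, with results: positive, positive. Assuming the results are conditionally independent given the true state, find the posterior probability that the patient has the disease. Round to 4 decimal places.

Let H be the event that the patient has the disease; start with P(H) = 0.099. P('positive'|H) = 0.861, P('positive'|¬H) = 0.291.
Update on result 1 ('positive'): P(H) ← 0.861·0.0990 / (0.861·0.0990 + 0.291·0.9010) = 0.085239/0.34743 = 0.2453.
Update on result 2 ('positive'): P(H) ← 0.861·0.2453 / (0.861·0.2453 + 0.291·0.7547) = 0.21124/0.43084 = 0.4903.

Posterior P(H) ≈ 0.4903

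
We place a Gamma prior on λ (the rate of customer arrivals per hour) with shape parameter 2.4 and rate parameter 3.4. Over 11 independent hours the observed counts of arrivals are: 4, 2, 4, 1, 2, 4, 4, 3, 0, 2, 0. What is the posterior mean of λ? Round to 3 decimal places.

The Poisson likelihood adds the total count to the shape and the number of exposure periods to the rate. Here ∑xᵢ = 26 and n = 11, so shape 2.4→28.4 and rate 3.4→14.4.
Posterior mean = shape/rate = 28.4/14.4 = 1.972.

Posterior mean ≈ 1.972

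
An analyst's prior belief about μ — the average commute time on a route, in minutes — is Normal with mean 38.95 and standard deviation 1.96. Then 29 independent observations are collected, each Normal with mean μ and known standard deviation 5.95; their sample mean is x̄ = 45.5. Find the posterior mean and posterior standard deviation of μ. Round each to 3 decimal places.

Posterior mean ≈ 43.920; posterior SD ≈ 0.962

Prior precision 1/τ₀² = 1/1.96² = 0.260308; data precision n/σ² = 29/5.95² = 0.819151.
Posterior precision = 0.260308 + 0.819151 = 1.07946, giving posterior SD = 1/√1.07946 = 0.962.
Posterior mean = (0.260308·38.95 + 0.819151·45.5) / 1.07946 = 43.920.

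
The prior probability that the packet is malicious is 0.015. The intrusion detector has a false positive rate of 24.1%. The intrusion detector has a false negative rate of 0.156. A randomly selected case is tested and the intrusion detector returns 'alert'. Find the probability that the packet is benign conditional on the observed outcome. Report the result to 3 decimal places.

Let H be the event that the packet is malicious. P(H) = 0.015, so P(¬H) = 0.985. With E the 'alert' result, P(E|H) = 0.844 and P(E|¬H) = 0.241.
P(E) = 0.844·0.015 + 0.241·0.985 = 0.012660 + 0.23738 = 0.25004.
By Bayes' theorem, P(H|E) = 0.012660 / 0.25004 = 0.051. Hence P(¬H|E) = 1 − 0.051 = 0.949.

P(¬H | E) ≈ 0.949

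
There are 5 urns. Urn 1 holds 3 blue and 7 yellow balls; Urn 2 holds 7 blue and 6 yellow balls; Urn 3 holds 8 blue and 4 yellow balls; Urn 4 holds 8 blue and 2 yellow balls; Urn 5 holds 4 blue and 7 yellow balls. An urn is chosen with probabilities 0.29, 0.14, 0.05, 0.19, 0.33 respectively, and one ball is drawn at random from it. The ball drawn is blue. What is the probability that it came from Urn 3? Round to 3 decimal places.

P(blue|Urn 1) = 0.3; P(blue|Urn 2) = 0.5385; P(blue|Urn 3) = 0.6667; P(blue|Urn 4) = 0.8; P(blue|Urn 5) = 0.3636.
Prior × likelihood for each source: 0.29·0.3=0.08700, 0.14·0.5385=0.07538, 0.05·0.6667=0.03333, 0.19·0.8=0.1520, 0.33·0.3636=0.1200. Summing gives P(blue) = 0.46772.
P(Urn 3 | blue) = 0.03333 / 0.46772 = 0.071.

Posterior probability ≈ 0.071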